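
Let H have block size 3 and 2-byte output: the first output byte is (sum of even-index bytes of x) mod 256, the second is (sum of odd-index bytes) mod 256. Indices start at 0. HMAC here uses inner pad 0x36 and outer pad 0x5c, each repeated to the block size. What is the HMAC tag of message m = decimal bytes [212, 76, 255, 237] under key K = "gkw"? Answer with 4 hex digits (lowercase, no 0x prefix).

9602

Key "gkw" = 67 6b 77 is exactly B = 3 bytes: K' = 67 6b 77.
K' ⊕ ipad = 51 5d 41.  K' ⊕ opad = 3b 37 2b.
Inner input = (K'⊕ipad) ∥ m = 51 5d 41 ∥ d4 4c ff ed.
Inner hash: even-index sum = 459 mod 256 = 203; odd-index sum = 560 mod 256 = 48 → cb 30.
Outer input = (K'⊕opad) ∥ inner = 3b 37 2b ∥ cb 30.
Outer hash (tag): even-index sum = 150 mod 256 = 150; odd-index sum = 258 mod 256 = 2 → 96 02.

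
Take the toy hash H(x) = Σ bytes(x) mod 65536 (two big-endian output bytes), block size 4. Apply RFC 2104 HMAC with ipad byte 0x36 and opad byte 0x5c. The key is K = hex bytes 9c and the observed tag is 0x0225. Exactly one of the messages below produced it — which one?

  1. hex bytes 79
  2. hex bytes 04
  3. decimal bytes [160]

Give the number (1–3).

2

Key hex bytes 9c is 1 byte ≤ B = 4; zero-pad to 4 bytes: K' = 9c 00 00 00.
K' ⊕ ipad = aa 36 36 36; K' ⊕ opad = c0 5c 5c 5c.
m1: inner = H(aa 36 36 36 79) = 01 c5; tag = H(c0 5c 5c 5c 01 c5) = 029a
m2: inner = H(aa 36 36 36 04) = 01 50; tag = H(c0 5c 5c 5c 01 50) = 0225 ← matches
m3: inner = H(aa 36 36 36 a0) = 01 ec; tag = H(c0 5c 5c 5c 01 ec) = 02c1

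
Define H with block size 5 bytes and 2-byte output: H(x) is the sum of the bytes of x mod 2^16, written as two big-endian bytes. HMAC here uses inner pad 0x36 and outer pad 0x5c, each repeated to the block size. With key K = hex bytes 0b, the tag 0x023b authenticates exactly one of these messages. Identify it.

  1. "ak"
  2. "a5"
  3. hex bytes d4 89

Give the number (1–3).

Key hex bytes 0b is 1 byte ≤ B = 5; zero-pad to 5 bytes: K' = 0b 00 00 00 00.
K' ⊕ ipad = 3d 36 36 36 36; K' ⊕ opad = 57 5c 5c 5c 5c.
m1: inner = H(3d 36 36 36 36 61 6b) = 01 e1; tag = H(57 5c 5c 5c 5c 01 e1) = 02a9
m2: inner = H(3d 36 36 36 36 61 35) = 01 ab; tag = H(57 5c 5c 5c 5c 01 ab) = 0273
m3: inner = H(3d 36 36 36 36 d4 89) = 02 72; tag = H(57 5c 5c 5c 5c 02 72) = 023b ← matches

3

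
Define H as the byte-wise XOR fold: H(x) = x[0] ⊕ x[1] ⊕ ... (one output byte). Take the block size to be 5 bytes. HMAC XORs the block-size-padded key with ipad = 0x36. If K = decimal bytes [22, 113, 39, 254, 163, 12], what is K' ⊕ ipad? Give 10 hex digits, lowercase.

Key decimal bytes [22, 113, 39, 254, 163, 12] = 16 71 27 fe a3 0c is 6 bytes > B = 5, so hash it first: H(key) = 11, then zero-pad to 5 bytes: K' = 11 00 00 00 00.
XOR each byte with 0x36: 11⊕36=27, 00⊕36=36, 00⊕36=36, 00⊕36=36, 00⊕36=36.

2736363636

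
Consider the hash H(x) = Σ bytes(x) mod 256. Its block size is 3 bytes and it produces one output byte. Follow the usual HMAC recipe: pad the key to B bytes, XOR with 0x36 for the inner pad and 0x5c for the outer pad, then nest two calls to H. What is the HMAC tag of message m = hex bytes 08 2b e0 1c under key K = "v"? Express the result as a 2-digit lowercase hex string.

Key "v" = 76 is 1 byte ≤ B = 3; zero-pad to 3 bytes: K' = 76 00 00.
K' ⊕ ipad = 40 36 36.  K' ⊕ opad = 2a 5c 5c.
Inner input = (K'⊕ipad) ∥ m = 40 36 36 ∥ 08 2b e0 1c.
Inner hash: sum = 64+54+54+8+43+224+28 = 475; mod 256 = 219 → db.
Outer input = (K'⊕opad) ∥ inner = 2a 5c 5c ∥ db.
Outer hash (tag): sum = 42+92+92+219 = 445; mod 256 = 189 → bd.

bd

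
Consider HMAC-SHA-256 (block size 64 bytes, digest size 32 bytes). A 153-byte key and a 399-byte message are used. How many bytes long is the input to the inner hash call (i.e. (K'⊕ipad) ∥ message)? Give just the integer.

463

Key is 153 > 64 bytes, so it is hashed to 32 bytes then zero-padded to 64: |K'| = 64.
Inner input = (K'⊕ipad) ∥ m → 64 + 399 = 463 bytes.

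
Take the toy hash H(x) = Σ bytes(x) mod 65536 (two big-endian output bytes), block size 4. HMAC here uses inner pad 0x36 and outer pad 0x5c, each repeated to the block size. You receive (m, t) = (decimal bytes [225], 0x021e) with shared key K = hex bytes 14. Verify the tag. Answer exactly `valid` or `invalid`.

Key hex bytes 14 is 1 byte ≤ B = 4; zero-pad to 4 bytes: K' = 14 00 00 00.
K' ⊕ ipad = 22 36 36 36; K' ⊕ opad = 48 5c 5c 5c.
Inner hash: sum = 34+54+54+54+225 = 421 → 01 a5.
Outer hash (recomputed tag): sum = 72+92+92+92+1+165 = 514 → 02 02.
Recomputed tag = 0202; claimed = 021e → mismatch.

invalid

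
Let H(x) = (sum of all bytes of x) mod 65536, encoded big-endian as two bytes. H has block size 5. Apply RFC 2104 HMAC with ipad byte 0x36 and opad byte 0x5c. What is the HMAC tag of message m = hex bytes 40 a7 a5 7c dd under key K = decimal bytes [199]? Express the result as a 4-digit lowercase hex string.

Key decimal bytes [199] = c7 is 1 byte ≤ B = 5; zero-pad to 5 bytes: K' = c7 00 00 00 00.
K' ⊕ ipad = f1 36 36 36 36.  K' ⊕ opad = 9b 5c 5c 5c 5c.
Inner input = (K'⊕ipad) ∥ m = f1 36 36 36 36 ∥ 40 a7 a5 7c dd.
Inner hash: sum = 241+54+54+54+54+64+167+165+124+221 = 1198 → 04 ae.
Outer input = (K'⊕opad) ∥ inner = 9b 5c 5c 5c 5c ∥ 04 ae.
Outer hash (tag): sum = 155+92+92+92+92+4+174 = 701 → 02 bd.

02bd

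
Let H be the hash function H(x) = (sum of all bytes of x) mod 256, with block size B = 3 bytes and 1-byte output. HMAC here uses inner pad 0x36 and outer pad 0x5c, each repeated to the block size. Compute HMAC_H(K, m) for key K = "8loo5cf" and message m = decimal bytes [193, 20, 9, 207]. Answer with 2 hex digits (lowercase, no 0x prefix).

63

Key "8loo5cf" = 38 6c 6f 6f 35 63 66 is 7 bytes > B = 3, so hash it first: H(key) = 80, then zero-pad to 3 bytes: K' = 80 00 00.
K' ⊕ ipad = b6 36 36.  K' ⊕ opad = dc 5c 5c.
Inner input = (K'⊕ipad) ∥ m = b6 36 36 ∥ c1 14 09 cf.
Inner hash: sum = 182+54+54+193+20+9+207 = 719; mod 256 = 207 → cf.
Outer input = (K'⊕opad) ∥ inner = dc 5c 5c ∥ cf.
Outer hash (tag): sum = 220+92+92+207 = 611; mod 256 = 99 → 63.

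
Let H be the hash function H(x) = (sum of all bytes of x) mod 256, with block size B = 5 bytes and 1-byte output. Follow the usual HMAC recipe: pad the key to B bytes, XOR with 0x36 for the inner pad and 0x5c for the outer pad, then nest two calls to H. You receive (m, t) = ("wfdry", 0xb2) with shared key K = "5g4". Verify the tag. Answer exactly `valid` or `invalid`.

Key "5g4" = 35 67 34 is 3 bytes ≤ B = 5; zero-pad to 5 bytes: K' = 35 67 34 00 00.
K' ⊕ ipad = 03 51 02 36 36; K' ⊕ opad = 69 3b 68 5c 5c.
Inner hash: sum = 3+81+2+54+54+119+102+100+114+121 = 750; mod 256 = 238 → ee.
Outer hash (recomputed tag): sum = 105+59+104+92+92+238 = 690; mod 256 = 178 → b2.
Recomputed tag = b2; claimed = b2 → match.

valid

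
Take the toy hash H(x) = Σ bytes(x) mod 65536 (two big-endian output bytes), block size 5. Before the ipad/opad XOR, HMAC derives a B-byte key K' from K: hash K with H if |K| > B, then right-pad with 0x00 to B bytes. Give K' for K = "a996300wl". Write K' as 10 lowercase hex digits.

027f000000

|K| = 9 > B = 5, so first hash the key.
H(K): sum = 97+57+57+54+51+48+48+119+108 = 639 → 02 7f.
Zero-pad H(K) = 02 7f to 5 bytes: K' = 02 7f 00 00 00.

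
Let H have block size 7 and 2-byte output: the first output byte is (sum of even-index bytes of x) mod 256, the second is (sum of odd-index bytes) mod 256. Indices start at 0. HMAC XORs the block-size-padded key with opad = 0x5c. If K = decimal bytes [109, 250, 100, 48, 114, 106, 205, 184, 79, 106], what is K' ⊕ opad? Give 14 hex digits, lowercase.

03ea5c5c5c5c5c

Key decimal bytes [109, 250, 100, 48, 114, 106, 205, 184, 79, 106] = 6d fa 64 30 72 6a cd b8 4f 6a is 10 bytes > B = 7, so hash it first: H(key) = 5f b6, then zero-pad to 7 bytes: K' = 5f b6 00 00 00 00 00.
XOR each byte with 0x5c: 5f⊕5c=03, b6⊕5c=ea, 00⊕5c=5c, 00⊕5c=5c, 00⊕5c=5c, 00⊕5c=5c, 00⊕5c=5c.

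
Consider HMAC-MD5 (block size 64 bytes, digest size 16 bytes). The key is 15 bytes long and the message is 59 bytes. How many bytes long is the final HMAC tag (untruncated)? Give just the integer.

16

The tag is one MD5 digest: 16 bytes.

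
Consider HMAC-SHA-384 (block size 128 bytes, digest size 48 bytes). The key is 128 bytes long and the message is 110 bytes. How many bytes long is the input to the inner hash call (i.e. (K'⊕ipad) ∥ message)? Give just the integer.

Key is 128 ≤ 128 bytes, zero-padded: |K'| = 128.
Inner input = (K'⊕ipad) ∥ m → 128 + 110 = 238 bytes.

238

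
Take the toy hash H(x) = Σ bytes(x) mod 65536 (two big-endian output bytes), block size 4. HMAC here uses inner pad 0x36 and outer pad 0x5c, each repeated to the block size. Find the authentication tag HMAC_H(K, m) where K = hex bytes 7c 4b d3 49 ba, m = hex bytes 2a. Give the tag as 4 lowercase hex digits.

024d

Key hex bytes 7c 4b d3 49 ba is 5 bytes > B = 4, so hash it first: H(key) = 02 9d, then zero-pad to 4 bytes: K' = 02 9d 00 00.
K' ⊕ ipad = 34 ab 36 36.  K' ⊕ opad = 5e c1 5c 5c.
Inner input = (K'⊕ipad) ∥ m = 34 ab 36 36 ∥ 2a.
Inner hash: sum = 52+171+54+54+42 = 373 → 01 75.
Outer input = (K'⊕opad) ∥ inner = 5e c1 5c 5c ∥ 01 75.
Outer hash (tag): sum = 94+193+92+92+1+117 = 589 → 02 4d.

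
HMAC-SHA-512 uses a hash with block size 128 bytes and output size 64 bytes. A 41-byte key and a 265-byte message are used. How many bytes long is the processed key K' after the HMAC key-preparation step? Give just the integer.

Key is 41 ≤ 128 bytes, zero-padded: |K'| = 128.

128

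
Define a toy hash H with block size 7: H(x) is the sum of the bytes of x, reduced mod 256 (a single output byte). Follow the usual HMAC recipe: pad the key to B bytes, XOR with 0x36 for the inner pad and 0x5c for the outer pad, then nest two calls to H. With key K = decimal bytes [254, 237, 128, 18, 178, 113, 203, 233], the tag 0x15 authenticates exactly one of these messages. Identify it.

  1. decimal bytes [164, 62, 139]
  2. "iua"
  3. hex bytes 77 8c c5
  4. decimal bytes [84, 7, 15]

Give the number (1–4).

2

Key decimal bytes [254, 237, 128, 18, 178, 113, 203, 233] = fe ed 80 12 b2 71 cb e9 is 8 bytes > B = 7, so hash it first: H(key) = 54, then zero-pad to 7 bytes: K' = 54 00 00 00 00 00 00.
K' ⊕ ipad = 62 36 36 36 36 36 36; K' ⊕ opad = 08 5c 5c 5c 5c 5c 5c.
m1: inner = H(62 36 36 36 36 36 36 a4 3e 8b) = 13; tag = H(08 5c 5c 5c 5c 5c 5c 13) = 43
m2: inner = H(62 36 36 36 36 36 36 69 75 61) = e5; tag = H(08 5c 5c 5c 5c 5c 5c e5) = 15 ← matches
m3: inner = H(62 36 36 36 36 36 36 77 8c c5) = 6e; tag = H(08 5c 5c 5c 5c 5c 5c 6e) = 9e
m4: inner = H(62 36 36 36 36 36 36 54 07 0f) = 10; tag = H(08 5c 5c 5c 5c 5c 5c 10) = 40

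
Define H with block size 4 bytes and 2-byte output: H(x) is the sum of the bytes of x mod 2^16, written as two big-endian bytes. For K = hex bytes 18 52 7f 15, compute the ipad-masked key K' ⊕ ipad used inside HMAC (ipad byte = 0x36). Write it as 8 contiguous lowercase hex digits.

Key hex bytes 18 52 7f 15 is exactly B = 4 bytes: K' = 18 52 7f 15.
XOR each byte with 0x36: 18⊕36=2e, 52⊕36=64, 7f⊕36=49, 15⊕36=23.

2e644923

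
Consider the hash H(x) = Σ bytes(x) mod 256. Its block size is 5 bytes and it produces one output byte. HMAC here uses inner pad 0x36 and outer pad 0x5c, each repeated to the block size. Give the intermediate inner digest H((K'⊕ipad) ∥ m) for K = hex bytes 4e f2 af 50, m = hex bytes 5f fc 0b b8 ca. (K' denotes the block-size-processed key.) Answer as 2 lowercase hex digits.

59

Key hex bytes 4e f2 af 50 is 4 bytes ≤ B = 5; zero-pad to 5 bytes: K' = 4e f2 af 50 00.
K' ⊕ ipad = 78 c4 99 66 36.
Inner input = 78 c4 99 66 36 ∥ 5f fc 0b b8 ca.
Inner hash: sum = 120+196+153+102+54+95+252+11+184+202 = 1369; mod 256 = 89 → 59.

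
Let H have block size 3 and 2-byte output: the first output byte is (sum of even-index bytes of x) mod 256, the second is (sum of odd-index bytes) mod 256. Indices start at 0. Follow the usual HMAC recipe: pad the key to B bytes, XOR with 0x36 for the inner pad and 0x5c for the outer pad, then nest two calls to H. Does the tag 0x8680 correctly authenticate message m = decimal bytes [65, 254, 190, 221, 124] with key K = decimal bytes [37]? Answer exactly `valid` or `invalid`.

valid

Key decimal bytes [37] = 25 is 1 byte ≤ B = 3; zero-pad to 3 bytes: K' = 25 00 00.
K' ⊕ ipad = 13 36 36; K' ⊕ opad = 79 5c 5c.
Inner hash: even-index sum = 548 mod 256 = 36; odd-index sum = 433 mod 256 = 177 → 24 b1.
Outer hash (recomputed tag): even-index sum = 390 mod 256 = 134; odd-index sum = 128 mod 256 = 128 → 86 80.
Recomputed tag = 8680; claimed = 8680 → match.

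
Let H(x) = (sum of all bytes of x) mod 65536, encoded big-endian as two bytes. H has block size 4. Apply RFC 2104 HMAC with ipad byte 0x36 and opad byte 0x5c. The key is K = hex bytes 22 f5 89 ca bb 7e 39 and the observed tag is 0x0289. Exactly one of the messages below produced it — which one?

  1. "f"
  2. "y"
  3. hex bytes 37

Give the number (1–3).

Key hex bytes 22 f5 89 ca bb 7e 39 is 7 bytes > B = 4, so hash it first: H(key) = 03 dc, then zero-pad to 4 bytes: K' = 03 dc 00 00.
K' ⊕ ipad = 35 ea 36 36; K' ⊕ opad = 5f 80 5c 5c.
m1: inner = H(35 ea 36 36 66) = 01 f1; tag = H(5f 80 5c 5c 01 f1) = 0289 ← matches
m2: inner = H(35 ea 36 36 79) = 02 04; tag = H(5f 80 5c 5c 02 04) = 019d
m3: inner = H(35 ea 36 36 37) = 01 c2; tag = H(5f 80 5c 5c 01 c2) = 025a

1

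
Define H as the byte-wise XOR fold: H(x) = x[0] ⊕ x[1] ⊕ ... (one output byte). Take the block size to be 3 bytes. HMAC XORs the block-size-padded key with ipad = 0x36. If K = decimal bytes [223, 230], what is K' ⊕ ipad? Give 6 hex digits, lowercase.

e9d036

Key decimal bytes [223, 230] = df e6 is 2 bytes ≤ B = 3; zero-pad to 3 bytes: K' = df e6 00.
XOR each byte with 0x36: df⊕36=e9, e6⊕36=d0, 00⊕36=36.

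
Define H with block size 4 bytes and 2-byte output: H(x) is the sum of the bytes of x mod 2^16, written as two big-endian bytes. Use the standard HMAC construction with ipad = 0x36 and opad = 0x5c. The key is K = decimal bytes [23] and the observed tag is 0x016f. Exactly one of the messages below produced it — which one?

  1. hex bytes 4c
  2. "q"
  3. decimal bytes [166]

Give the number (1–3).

1

Key decimal bytes [23] = 17 is 1 byte ≤ B = 4; zero-pad to 4 bytes: K' = 17 00 00 00.
K' ⊕ ipad = 21 36 36 36; K' ⊕ opad = 4b 5c 5c 5c.
m1: inner = H(21 36 36 36 4c) = 01 0f; tag = H(4b 5c 5c 5c 01 0f) = 016f ← matches
m2: inner = H(21 36 36 36 71) = 01 34; tag = H(4b 5c 5c 5c 01 34) = 0194
m3: inner = H(21 36 36 36 a6) = 01 69; tag = H(4b 5c 5c 5c 01 69) = 01c9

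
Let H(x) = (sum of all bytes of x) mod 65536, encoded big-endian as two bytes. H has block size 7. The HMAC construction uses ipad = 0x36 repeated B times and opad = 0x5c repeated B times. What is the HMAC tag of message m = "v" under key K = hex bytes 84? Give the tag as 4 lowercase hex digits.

036e

Key hex bytes 84 is 1 byte ≤ B = 7; zero-pad to 7 bytes: K' = 84 00 00 00 00 00 00.
K' ⊕ ipad = b2 36 36 36 36 36 36.  K' ⊕ opad = d8 5c 5c 5c 5c 5c 5c.
Inner input = (K'⊕ipad) ∥ m = b2 36 36 36 36 36 36 ∥ 76.
Inner hash: sum = 178+54+54+54+54+54+54+118 = 620 → 02 6c.
Outer input = (K'⊕opad) ∥ inner = d8 5c 5c 5c 5c 5c 5c ∥ 02 6c.
Outer hash (tag): sum = 216+92+92+92+92+92+92+2+108 = 878 → 03 6e.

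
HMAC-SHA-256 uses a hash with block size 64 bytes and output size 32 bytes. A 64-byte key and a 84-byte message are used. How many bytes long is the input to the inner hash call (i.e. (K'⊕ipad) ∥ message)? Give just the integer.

148

Key is 64 ≤ 64 bytes, zero-padded: |K'| = 64.
Inner input = (K'⊕ipad) ∥ m → 64 + 84 = 148 bytes.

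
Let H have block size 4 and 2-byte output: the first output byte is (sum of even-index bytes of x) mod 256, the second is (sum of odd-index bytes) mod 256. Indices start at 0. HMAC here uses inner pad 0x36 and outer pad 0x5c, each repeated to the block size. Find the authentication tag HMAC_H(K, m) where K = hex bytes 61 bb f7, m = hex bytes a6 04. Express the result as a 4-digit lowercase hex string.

a60a

Key hex bytes 61 bb f7 is 3 bytes ≤ B = 4; zero-pad to 4 bytes: K' = 61 bb f7 00.
K' ⊕ ipad = 57 8d c1 36.  K' ⊕ opad = 3d e7 ab 5c.
Inner input = (K'⊕ipad) ∥ m = 57 8d c1 36 ∥ a6 04.
Inner hash: even-index sum = 446 mod 256 = 190; odd-index sum = 199 mod 256 = 199 → be c7.
Outer input = (K'⊕opad) ∥ inner = 3d e7 ab 5c ∥ be c7.
Outer hash (tag): even-index sum = 422 mod 256 = 166; odd-index sum = 522 mod 256 = 10 → a6 0a.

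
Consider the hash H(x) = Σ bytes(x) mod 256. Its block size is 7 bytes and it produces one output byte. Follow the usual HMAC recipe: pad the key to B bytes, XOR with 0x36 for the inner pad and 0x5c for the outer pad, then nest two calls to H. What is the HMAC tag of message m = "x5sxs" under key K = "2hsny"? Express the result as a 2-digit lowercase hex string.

a5

Key "2hsny" = 32 68 73 6e 79 is 5 bytes ≤ B = 7; zero-pad to 7 bytes: K' = 32 68 73 6e 79 00 00.
K' ⊕ ipad = 04 5e 45 58 4f 36 36.  K' ⊕ opad = 6e 34 2f 32 25 5c 5c.
Inner input = (K'⊕ipad) ∥ m = 04 5e 45 58 4f 36 36 ∥ 78 35 73 78 73.
Inner hash: sum = 4+94+69+88+79+54+54+120+53+115+120+115 = 965; mod 256 = 197 → c5.
Outer input = (K'⊕opad) ∥ inner = 6e 34 2f 32 25 5c 5c ∥ c5.
Outer hash (tag): sum = 110+52+47+50+37+92+92+197 = 677; mod 256 = 165 → a5.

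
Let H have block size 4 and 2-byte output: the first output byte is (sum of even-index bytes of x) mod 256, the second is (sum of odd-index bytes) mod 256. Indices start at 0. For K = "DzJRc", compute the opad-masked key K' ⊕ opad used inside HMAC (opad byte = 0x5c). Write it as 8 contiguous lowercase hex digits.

Key "DzJRc" = 44 7a 4a 52 63 is 5 bytes > B = 4, so hash it first: H(key) = f1 cc, then zero-pad to 4 bytes: K' = f1 cc 00 00.
XOR each byte with 0x5c: f1⊕5c=ad, cc⊕5c=90, 00⊕5c=5c, 00⊕5c=5c.

ad905c5c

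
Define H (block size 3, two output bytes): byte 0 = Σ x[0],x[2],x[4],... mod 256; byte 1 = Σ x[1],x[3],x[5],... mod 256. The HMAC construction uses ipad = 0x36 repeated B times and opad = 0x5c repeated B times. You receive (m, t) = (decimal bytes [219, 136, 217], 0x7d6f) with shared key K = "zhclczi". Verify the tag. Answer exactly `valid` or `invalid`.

valid

Key "zhclczi" = 7a 68 63 6c 63 7a 69 is 7 bytes > B = 3, so hash it first: H(key) = a9 4e, then zero-pad to 3 bytes: K' = a9 4e 00.
K' ⊕ ipad = 9f 78 36; K' ⊕ opad = f5 12 5c.
Inner hash: even-index sum = 349 mod 256 = 93; odd-index sum = 556 mod 256 = 44 → 5d 2c.
Outer hash (recomputed tag): even-index sum = 381 mod 256 = 125; odd-index sum = 111 mod 256 = 111 → 7d 6f.
Recomputed tag = 7d6f; claimed = 7d6f → match.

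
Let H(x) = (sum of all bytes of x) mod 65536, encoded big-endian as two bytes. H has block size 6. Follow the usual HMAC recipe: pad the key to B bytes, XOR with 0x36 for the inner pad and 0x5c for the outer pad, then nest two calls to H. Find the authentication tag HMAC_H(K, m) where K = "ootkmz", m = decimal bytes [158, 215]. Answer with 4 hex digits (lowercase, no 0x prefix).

Key "ootkmz" = 6f 6f 74 6b 6d 7a is exactly B = 6 bytes: K' = 6f 6f 74 6b 6d 7a.
K' ⊕ ipad = 59 59 42 5d 5b 4c.  K' ⊕ opad = 33 33 28 37 31 26.
Inner input = (K'⊕ipad) ∥ m = 59 59 42 5d 5b 4c ∥ 9e d7.
Inner hash: sum = 89+89+66+93+91+76+158+215 = 877 → 03 6d.
Outer input = (K'⊕opad) ∥ inner = 33 33 28 37 31 26 ∥ 03 6d.
Outer hash (tag): sum = 51+51+40+55+49+38+3+109 = 396 → 01 8c.

018c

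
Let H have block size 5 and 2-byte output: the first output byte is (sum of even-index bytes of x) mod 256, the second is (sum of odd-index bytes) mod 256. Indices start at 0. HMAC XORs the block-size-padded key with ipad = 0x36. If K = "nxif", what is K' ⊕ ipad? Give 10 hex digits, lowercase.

584e5f5036

Key "nxif" = 6e 78 69 66 is 4 bytes ≤ B = 5; zero-pad to 5 bytes: K' = 6e 78 69 66 00.
XOR each byte with 0x36: 6e⊕36=58, 78⊕36=4e, 69⊕36=5f, 66⊕36=50, 00⊕36=36.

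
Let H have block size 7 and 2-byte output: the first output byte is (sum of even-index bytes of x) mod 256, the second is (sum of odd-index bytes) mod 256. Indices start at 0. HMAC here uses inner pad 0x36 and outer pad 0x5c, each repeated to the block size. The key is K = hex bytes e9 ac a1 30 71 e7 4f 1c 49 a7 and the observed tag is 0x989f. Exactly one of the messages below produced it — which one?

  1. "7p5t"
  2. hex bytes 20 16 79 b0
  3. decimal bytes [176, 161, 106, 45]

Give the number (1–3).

2

Key hex bytes e9 ac a1 30 71 e7 4f 1c 49 a7 is 10 bytes > B = 7, so hash it first: H(key) = 93 86, then zero-pad to 7 bytes: K' = 93 86 00 00 00 00 00.
K' ⊕ ipad = a5 b0 36 36 36 36 36; K' ⊕ opad = cf da 5c 5c 5c 5c 5c.
m1: inner = H(a5 b0 36 36 36 36 36 37 70 35 74) = 2b 88; tag = H(cf da 5c 5c 5c 5c 5c 2b 88) = 6bbd
m2: inner = H(a5 b0 36 36 36 36 36 20 16 79 b0) = 0d b5; tag = H(cf da 5c 5c 5c 5c 5c 0d b5) = 989f ← matches
m3: inner = H(a5 b0 36 36 36 36 36 b0 a1 6a 2d) = 15 36; tag = H(cf da 5c 5c 5c 5c 5c 15 36) = 19a7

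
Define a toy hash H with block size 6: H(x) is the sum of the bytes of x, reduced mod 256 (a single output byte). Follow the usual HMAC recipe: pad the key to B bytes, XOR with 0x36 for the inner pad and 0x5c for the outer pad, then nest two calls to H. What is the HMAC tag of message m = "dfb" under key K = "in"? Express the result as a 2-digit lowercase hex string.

Key "in" = 69 6e is 2 bytes ≤ B = 6; zero-pad to 6 bytes: K' = 69 6e 00 00 00 00.
K' ⊕ ipad = 5f 58 36 36 36 36.  K' ⊕ opad = 35 32 5c 5c 5c 5c.
Inner input = (K'⊕ipad) ∥ m = 5f 58 36 36 36 36 ∥ 64 66 62.
Inner hash: sum = 95+88+54+54+54+54+100+102+98 = 699; mod 256 = 187 → bb.
Outer input = (K'⊕opad) ∥ inner = 35 32 5c 5c 5c 5c ∥ bb.
Outer hash (tag): sum = 53+50+92+92+92+92+187 = 658; mod 256 = 146 → 92.

92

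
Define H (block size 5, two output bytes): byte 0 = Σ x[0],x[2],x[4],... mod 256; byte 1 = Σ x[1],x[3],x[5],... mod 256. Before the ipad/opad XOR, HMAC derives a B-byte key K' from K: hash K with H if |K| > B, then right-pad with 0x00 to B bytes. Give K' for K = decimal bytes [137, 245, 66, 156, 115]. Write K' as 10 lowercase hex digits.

Key decimal bytes [137, 245, 66, 156, 115] = 89 f5 42 9c 73 is exactly B = 5 bytes: K' = 89 f5 42 9c 73.

89f5429c73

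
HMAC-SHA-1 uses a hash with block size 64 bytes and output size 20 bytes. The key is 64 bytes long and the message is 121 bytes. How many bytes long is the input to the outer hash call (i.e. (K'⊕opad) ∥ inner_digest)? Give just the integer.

84

Key is 64 ≤ 64 bytes, zero-padded: |K'| = 64.
Outer input = (K'⊕opad) ∥ H(inner) → 64 + 20 = 84 bytes.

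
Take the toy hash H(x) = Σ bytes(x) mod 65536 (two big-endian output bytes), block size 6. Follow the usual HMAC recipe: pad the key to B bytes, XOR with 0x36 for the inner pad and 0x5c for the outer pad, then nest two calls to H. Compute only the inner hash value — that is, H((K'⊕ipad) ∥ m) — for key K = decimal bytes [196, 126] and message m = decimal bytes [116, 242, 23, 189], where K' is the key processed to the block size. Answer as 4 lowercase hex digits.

Key decimal bytes [196, 126] = c4 7e is 2 bytes ≤ B = 6; zero-pad to 6 bytes: K' = c4 7e 00 00 00 00.
K' ⊕ ipad = f2 48 36 36 36 36.
Inner input = f2 48 36 36 36 36 ∥ 74 f2 17 bd.
Inner hash: sum = 242+72+54+54+54+54+116+242+23+189 = 1100 → 04 4c.

044c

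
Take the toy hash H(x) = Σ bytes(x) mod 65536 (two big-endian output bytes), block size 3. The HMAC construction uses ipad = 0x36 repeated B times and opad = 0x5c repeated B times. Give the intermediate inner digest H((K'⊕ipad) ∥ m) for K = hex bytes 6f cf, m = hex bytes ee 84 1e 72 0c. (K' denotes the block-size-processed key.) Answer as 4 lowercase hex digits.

0396

Key hex bytes 6f cf is 2 bytes ≤ B = 3; zero-pad to 3 bytes: K' = 6f cf 00.
K' ⊕ ipad = 59 f9 36.
Inner input = 59 f9 36 ∥ ee 84 1e 72 0c.
Inner hash: sum = 89+249+54+238+132+30+114+12 = 918 → 03 96.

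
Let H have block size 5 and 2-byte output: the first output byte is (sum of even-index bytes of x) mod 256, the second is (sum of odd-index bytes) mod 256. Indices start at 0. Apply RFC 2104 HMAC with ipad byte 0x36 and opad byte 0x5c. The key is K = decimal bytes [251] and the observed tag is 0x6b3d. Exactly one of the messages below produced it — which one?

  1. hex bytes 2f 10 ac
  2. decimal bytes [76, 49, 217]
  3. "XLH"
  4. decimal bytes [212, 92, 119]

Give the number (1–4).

3

Key decimal bytes [251] = fb is 1 byte ≤ B = 5; zero-pad to 5 bytes: K' = fb 00 00 00 00.
K' ⊕ ipad = cd 36 36 36 36; K' ⊕ opad = a7 5c 5c 5c 5c.
m1: inner = H(cd 36 36 36 36 2f 10 ac) = 49 47; tag = H(a7 5c 5c 5c 5c 49 47) = a601
m2: inner = H(cd 36 36 36 36 4c 31 d9) = 6a 91; tag = H(a7 5c 5c 5c 5c 6a 91) = f022
m3: inner = H(cd 36 36 36 36 58 4c 48) = 85 0c; tag = H(a7 5c 5c 5c 5c 85 0c) = 6b3d ← matches
m4: inner = H(cd 36 36 36 36 d4 5c 77) = 95 b7; tag = H(a7 5c 5c 5c 5c 95 b7) = 164d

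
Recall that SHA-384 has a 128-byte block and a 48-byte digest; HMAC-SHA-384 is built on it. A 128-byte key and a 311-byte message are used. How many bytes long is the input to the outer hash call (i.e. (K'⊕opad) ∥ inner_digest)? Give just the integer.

Key is 128 ≤ 128 bytes, zero-padded: |K'| = 128.
Outer input = (K'⊕opad) ∥ H(inner) → 128 + 48 = 176 bytes.

176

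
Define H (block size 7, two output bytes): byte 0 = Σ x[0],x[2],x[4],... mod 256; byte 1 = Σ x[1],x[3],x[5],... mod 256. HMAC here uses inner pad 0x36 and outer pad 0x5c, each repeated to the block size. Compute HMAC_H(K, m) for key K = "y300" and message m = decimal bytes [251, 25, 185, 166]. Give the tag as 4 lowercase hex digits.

Key "y300" = 79 33 30 30 is 4 bytes ≤ B = 7; zero-pad to 7 bytes: K' = 79 33 30 30 00 00 00.
K' ⊕ ipad = 4f 05 06 06 36 36 36.  K' ⊕ opad = 25 6f 6c 6c 5c 5c 5c.
Inner input = (K'⊕ipad) ∥ m = 4f 05 06 06 36 36 36 ∥ fb 19 b9 a6.
Inner hash: even-index sum = 384 mod 256 = 128; odd-index sum = 501 mod 256 = 245 → 80 f5.
Outer input = (K'⊕opad) ∥ inner = 25 6f 6c 6c 5c 5c 5c ∥ 80 f5.
Outer hash (tag): even-index sum = 574 mod 256 = 62; odd-index sum = 439 mod 256 = 183 → 3e b7.

3eb7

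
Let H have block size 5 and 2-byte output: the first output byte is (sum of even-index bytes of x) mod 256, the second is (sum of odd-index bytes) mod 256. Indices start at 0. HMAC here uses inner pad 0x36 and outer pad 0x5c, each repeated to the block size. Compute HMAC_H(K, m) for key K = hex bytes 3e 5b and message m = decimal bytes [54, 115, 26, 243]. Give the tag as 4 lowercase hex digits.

0d3d

Key hex bytes 3e 5b is 2 bytes ≤ B = 5; zero-pad to 5 bytes: K' = 3e 5b 00 00 00.
K' ⊕ ipad = 08 6d 36 36 36.  K' ⊕ opad = 62 07 5c 5c 5c.
Inner input = (K'⊕ipad) ∥ m = 08 6d 36 36 36 ∥ 36 73 1a f3.
Inner hash: even-index sum = 474 mod 256 = 218; odd-index sum = 243 mod 256 = 243 → da f3.
Outer input = (K'⊕opad) ∥ inner = 62 07 5c 5c 5c ∥ da f3.
Outer hash (tag): even-index sum = 525 mod 256 = 13; odd-index sum = 317 mod 256 = 61 → 0d 3d.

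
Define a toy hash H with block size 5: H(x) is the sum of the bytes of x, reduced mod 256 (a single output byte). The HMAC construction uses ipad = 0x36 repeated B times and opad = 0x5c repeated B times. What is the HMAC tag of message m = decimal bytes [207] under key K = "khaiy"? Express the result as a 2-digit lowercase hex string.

Key "khaiy" = 6b 68 61 69 79 is exactly B = 5 bytes: K' = 6b 68 61 69 79.
K' ⊕ ipad = 5d 5e 57 5f 4f.  K' ⊕ opad = 37 34 3d 35 25.
Inner input = (K'⊕ipad) ∥ m = 5d 5e 57 5f 4f ∥ cf.
Inner hash: sum = 93+94+87+95+79+207 = 655; mod 256 = 143 → 8f.
Outer input = (K'⊕opad) ∥ inner = 37 34 3d 35 25 ∥ 8f.
Outer hash (tag): sum = 55+52+61+53+37+143 = 401; mod 256 = 145 → 91.

91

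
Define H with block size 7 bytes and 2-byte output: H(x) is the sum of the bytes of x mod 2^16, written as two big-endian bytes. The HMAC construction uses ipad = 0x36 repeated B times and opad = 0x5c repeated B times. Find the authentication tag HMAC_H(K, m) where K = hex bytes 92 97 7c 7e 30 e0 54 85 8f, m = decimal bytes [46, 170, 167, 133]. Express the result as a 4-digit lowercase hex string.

Key hex bytes 92 97 7c 7e 30 e0 54 85 8f is 9 bytes > B = 7, so hash it first: H(key) = 04 9b, then zero-pad to 7 bytes: K' = 04 9b 00 00 00 00 00.
K' ⊕ ipad = 32 ad 36 36 36 36 36.  K' ⊕ opad = 58 c7 5c 5c 5c 5c 5c.
Inner input = (K'⊕ipad) ∥ m = 32 ad 36 36 36 36 36 ∥ 2e aa a7 85.
Inner hash: sum = 50+173+54+54+54+54+54+46+170+167+133 = 1009 → 03 f1.
Outer input = (K'⊕opad) ∥ inner = 58 c7 5c 5c 5c 5c 5c ∥ 03 f1.
Outer hash (tag): sum = 88+199+92+92+92+92+92+3+241 = 991 → 03 df.

03df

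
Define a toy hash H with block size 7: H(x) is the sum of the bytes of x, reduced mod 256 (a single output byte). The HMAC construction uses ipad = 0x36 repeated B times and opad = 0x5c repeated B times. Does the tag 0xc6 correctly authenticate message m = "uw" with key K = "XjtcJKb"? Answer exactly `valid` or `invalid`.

Key "XjtcJKb" = 58 6a 74 63 4a 4b 62 is exactly B = 7 bytes: K' = 58 6a 74 63 4a 4b 62.
K' ⊕ ipad = 6e 5c 42 55 7c 7d 54; K' ⊕ opad = 04 36 28 3f 16 17 3e.
Inner hash: sum = 110+92+66+85+124+125+84+117+119 = 922; mod 256 = 154 → 9a.
Outer hash (recomputed tag): sum = 4+54+40+63+22+23+62+154 = 422; mod 256 = 166 → a6.
Recomputed tag = a6; claimed = c6 → mismatch.

invalid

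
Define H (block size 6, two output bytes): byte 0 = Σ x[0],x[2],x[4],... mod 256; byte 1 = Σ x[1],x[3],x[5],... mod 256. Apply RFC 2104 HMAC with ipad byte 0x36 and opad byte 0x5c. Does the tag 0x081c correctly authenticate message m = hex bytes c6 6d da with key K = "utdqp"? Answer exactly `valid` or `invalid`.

invalid

Key "utdqp" = 75 74 64 71 70 is 5 bytes ≤ B = 6; zero-pad to 6 bytes: K' = 75 74 64 71 70 00.
K' ⊕ ipad = 43 42 52 47 46 36; K' ⊕ opad = 29 28 38 2d 2c 5c.
Inner hash: even-index sum = 635 mod 256 = 123; odd-index sum = 300 mod 256 = 44 → 7b 2c.
Outer hash (recomputed tag): even-index sum = 264 mod 256 = 8; odd-index sum = 221 mod 256 = 221 → 08 dd.
Recomputed tag = 08dd; claimed = 081c → mismatch.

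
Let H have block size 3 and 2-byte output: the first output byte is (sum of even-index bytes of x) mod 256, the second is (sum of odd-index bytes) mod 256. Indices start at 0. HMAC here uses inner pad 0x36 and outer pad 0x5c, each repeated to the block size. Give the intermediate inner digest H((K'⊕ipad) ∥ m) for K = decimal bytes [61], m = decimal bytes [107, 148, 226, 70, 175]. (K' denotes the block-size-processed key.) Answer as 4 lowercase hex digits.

1b32

Key decimal bytes [61] = 3d is 1 byte ≤ B = 3; zero-pad to 3 bytes: K' = 3d 00 00.
K' ⊕ ipad = 0b 36 36.
Inner input = 0b 36 36 ∥ 6b 94 e2 46 af.
Inner hash: even-index sum = 283 mod 256 = 27; odd-index sum = 562 mod 256 = 50 → 1b 32.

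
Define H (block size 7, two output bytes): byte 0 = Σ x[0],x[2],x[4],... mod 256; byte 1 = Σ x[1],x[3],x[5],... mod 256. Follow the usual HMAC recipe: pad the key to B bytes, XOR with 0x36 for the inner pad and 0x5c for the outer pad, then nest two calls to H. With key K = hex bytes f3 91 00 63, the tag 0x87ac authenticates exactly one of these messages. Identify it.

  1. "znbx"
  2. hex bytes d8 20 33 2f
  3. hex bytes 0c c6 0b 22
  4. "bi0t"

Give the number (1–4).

4

Key hex bytes f3 91 00 63 is 4 bytes ≤ B = 7; zero-pad to 7 bytes: K' = f3 91 00 63 00 00 00.
K' ⊕ ipad = c5 a7 36 55 36 36 36; K' ⊕ opad = af cd 5c 3f 5c 5c 5c.
m1: inner = H(c5 a7 36 55 36 36 36 7a 6e 62 78) = 4d 0e; tag = H(af cd 5c 3f 5c 5c 5c 4d 0e) = d1b5
m2: inner = H(c5 a7 36 55 36 36 36 d8 20 33 2f) = b6 3d; tag = H(af cd 5c 3f 5c 5c 5c b6 3d) = 001e
m3: inner = H(c5 a7 36 55 36 36 36 0c c6 0b 22) = 4f 49; tag = H(af cd 5c 3f 5c 5c 5c 4f 49) = 0cb7
m4: inner = H(c5 a7 36 55 36 36 36 62 69 30 74) = 44 c4; tag = H(af cd 5c 3f 5c 5c 5c 44 c4) = 87ac ← matches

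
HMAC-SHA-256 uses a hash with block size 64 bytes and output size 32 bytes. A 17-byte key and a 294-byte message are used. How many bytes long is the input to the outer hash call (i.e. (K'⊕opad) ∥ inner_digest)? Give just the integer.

Key is 17 ≤ 64 bytes, zero-padded: |K'| = 64.
Outer input = (K'⊕opad) ∥ H(inner) → 64 + 32 = 96 bytes.

96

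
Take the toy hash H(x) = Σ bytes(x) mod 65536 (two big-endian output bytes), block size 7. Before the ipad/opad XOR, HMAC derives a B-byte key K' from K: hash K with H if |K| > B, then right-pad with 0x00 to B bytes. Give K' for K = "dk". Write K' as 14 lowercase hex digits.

646b0000000000

Key "dk" = 64 6b is 2 bytes ≤ B = 7; zero-pad to 7 bytes: K' = 64 6b 00 00 00 00 00.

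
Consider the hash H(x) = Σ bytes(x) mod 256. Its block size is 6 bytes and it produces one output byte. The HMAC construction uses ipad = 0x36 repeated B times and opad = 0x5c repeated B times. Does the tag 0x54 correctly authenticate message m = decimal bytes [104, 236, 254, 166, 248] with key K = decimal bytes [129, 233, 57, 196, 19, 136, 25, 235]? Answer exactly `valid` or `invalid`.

valid

Key decimal bytes [129, 233, 57, 196, 19, 136, 25, 235] = 81 e9 39 c4 13 88 19 eb is 8 bytes > B = 6, so hash it first: H(key) = 06, then zero-pad to 6 bytes: K' = 06 00 00 00 00 00.
K' ⊕ ipad = 30 36 36 36 36 36; K' ⊕ opad = 5a 5c 5c 5c 5c 5c.
Inner hash: sum = 48+54+54+54+54+54+104+236+254+166+248 = 1326; mod 256 = 46 → 2e.
Outer hash (recomputed tag): sum = 90+92+92+92+92+92+46 = 596; mod 256 = 84 → 54.
Recomputed tag = 54; claimed = 54 → match.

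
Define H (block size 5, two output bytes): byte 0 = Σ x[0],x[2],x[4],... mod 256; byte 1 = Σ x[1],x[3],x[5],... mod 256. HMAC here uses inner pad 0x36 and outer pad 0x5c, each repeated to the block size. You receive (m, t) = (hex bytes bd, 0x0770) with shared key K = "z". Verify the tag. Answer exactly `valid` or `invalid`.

Key "z" = 7a is 1 byte ≤ B = 5; zero-pad to 5 bytes: K' = 7a 00 00 00 00.
K' ⊕ ipad = 4c 36 36 36 36; K' ⊕ opad = 26 5c 5c 5c 5c.
Inner hash: even-index sum = 184 mod 256 = 184; odd-index sum = 297 mod 256 = 41 → b8 29.
Outer hash (recomputed tag): even-index sum = 263 mod 256 = 7; odd-index sum = 368 mod 256 = 112 → 07 70.
Recomputed tag = 0770; claimed = 0770 → match.

valid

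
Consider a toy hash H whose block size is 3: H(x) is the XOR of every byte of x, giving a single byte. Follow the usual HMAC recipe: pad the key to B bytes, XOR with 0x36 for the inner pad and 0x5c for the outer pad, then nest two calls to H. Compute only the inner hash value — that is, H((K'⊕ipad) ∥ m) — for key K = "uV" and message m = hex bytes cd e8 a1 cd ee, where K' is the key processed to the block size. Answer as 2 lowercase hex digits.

Key "uV" = 75 56 is 2 bytes ≤ B = 3; zero-pad to 3 bytes: K' = 75 56 00.
K' ⊕ ipad = 43 60 36.
Inner input = 43 60 36 ∥ cd e8 a1 cd ee.
Inner hash: XOR 43⊕60⊕36⊕cd⊕e8⊕a1⊕cd⊕ee = b2.

b2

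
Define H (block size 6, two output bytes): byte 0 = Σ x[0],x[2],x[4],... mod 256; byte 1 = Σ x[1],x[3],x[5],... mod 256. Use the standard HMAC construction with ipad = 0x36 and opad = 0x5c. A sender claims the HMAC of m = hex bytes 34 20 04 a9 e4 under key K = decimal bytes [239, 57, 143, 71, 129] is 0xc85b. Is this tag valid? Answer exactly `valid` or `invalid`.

Key decimal bytes [239, 57, 143, 71, 129] = ef 39 8f 47 81 is 5 bytes ≤ B = 6; zero-pad to 6 bytes: K' = ef 39 8f 47 81 00.
K' ⊕ ipad = d9 0f b9 71 b7 36; K' ⊕ opad = b3 65 d3 1b dd 5c.
Inner hash: even-index sum = 869 mod 256 = 101; odd-index sum = 383 mod 256 = 127 → 65 7f.
Outer hash (recomputed tag): even-index sum = 712 mod 256 = 200; odd-index sum = 347 mod 256 = 91 → c8 5b.
Recomputed tag = c85b; claimed = c85b → match.

valid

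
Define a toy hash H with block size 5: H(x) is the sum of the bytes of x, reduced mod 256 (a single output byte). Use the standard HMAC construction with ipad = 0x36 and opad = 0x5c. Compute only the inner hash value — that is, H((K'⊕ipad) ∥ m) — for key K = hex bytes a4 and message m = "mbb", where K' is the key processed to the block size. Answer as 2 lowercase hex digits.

9b

Key hex bytes a4 is 1 byte ≤ B = 5; zero-pad to 5 bytes: K' = a4 00 00 00 00.
K' ⊕ ipad = 92 36 36 36 36.
Inner input = 92 36 36 36 36 ∥ 6d 62 62.
Inner hash: sum = 146+54+54+54+54+109+98+98 = 667; mod 256 = 155 → 9b.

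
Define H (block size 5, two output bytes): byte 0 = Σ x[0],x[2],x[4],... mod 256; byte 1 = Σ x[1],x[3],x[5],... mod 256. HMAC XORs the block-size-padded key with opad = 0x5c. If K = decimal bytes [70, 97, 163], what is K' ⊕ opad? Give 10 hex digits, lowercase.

1a3dff5c5c

Key decimal bytes [70, 97, 163] = 46 61 a3 is 3 bytes ≤ B = 5; zero-pad to 5 bytes: K' = 46 61 a3 00 00.
XOR each byte with 0x5c: 46⊕5c=1a, 61⊕5c=3d, a3⊕5c=ff, 00⊕5c=5c, 00⊕5c=5c.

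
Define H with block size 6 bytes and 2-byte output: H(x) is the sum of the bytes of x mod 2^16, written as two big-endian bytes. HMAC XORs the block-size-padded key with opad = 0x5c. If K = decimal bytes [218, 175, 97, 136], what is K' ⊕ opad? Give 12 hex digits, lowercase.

Key decimal bytes [218, 175, 97, 136] = da af 61 88 is 4 bytes ≤ B = 6; zero-pad to 6 bytes: K' = da af 61 88 00 00.
XOR each byte with 0x5c: da⊕5c=86, af⊕5c=f3, 61⊕5c=3d, 88⊕5c=d4, 00⊕5c=5c, 00⊕5c=5c.

86f33dd45c5c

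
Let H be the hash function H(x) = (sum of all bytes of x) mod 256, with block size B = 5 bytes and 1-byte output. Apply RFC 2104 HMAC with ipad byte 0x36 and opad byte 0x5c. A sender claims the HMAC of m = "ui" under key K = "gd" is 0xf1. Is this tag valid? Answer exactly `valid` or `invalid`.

invalid

Key "gd" = 67 64 is 2 bytes ≤ B = 5; zero-pad to 5 bytes: K' = 67 64 00 00 00.
K' ⊕ ipad = 51 52 36 36 36; K' ⊕ opad = 3b 38 5c 5c 5c.
Inner hash: sum = 81+82+54+54+54+117+105 = 547; mod 256 = 35 → 23.
Outer hash (recomputed tag): sum = 59+56+92+92+92+35 = 426; mod 256 = 170 → aa.
Recomputed tag = aa; claimed = f1 → mismatch.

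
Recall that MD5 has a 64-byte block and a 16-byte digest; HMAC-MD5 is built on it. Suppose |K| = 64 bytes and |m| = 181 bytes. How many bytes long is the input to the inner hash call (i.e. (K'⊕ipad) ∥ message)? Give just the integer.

245

Key is 64 ≤ 64 bytes, zero-padded: |K'| = 64.
Inner input = (K'⊕ipad) ∥ m → 64 + 181 = 245 bytes.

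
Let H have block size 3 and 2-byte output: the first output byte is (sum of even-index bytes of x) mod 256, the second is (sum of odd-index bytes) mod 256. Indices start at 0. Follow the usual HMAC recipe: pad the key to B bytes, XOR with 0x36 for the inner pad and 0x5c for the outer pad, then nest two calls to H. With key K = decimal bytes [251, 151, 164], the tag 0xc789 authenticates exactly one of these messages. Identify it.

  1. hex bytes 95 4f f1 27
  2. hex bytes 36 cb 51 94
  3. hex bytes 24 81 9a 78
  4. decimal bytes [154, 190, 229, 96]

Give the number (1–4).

2

Key decimal bytes [251, 151, 164] = fb 97 a4 is exactly B = 3 bytes: K' = fb 97 a4.
K' ⊕ ipad = cd a1 92; K' ⊕ opad = a7 cb f8.
m1: inner = H(cd a1 92 95 4f f1 27) = d5 27; tag = H(a7 cb f8 d5 27) = c6a0
m2: inner = H(cd a1 92 36 cb 51 94) = be 28; tag = H(a7 cb f8 be 28) = c789 ← matches
m3: inner = H(cd a1 92 24 81 9a 78) = 58 5f; tag = H(a7 cb f8 58 5f) = fe23
m4: inner = H(cd a1 92 9a be e5 60) = 7d 20; tag = H(a7 cb f8 7d 20) = bf48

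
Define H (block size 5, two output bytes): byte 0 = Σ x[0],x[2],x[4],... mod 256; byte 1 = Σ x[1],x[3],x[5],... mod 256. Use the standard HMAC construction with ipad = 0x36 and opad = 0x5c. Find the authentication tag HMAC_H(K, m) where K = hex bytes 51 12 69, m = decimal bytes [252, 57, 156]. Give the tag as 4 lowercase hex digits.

90df

Key hex bytes 51 12 69 is 3 bytes ≤ B = 5; zero-pad to 5 bytes: K' = 51 12 69 00 00.
K' ⊕ ipad = 67 24 5f 36 36.  K' ⊕ opad = 0d 4e 35 5c 5c.
Inner input = (K'⊕ipad) ∥ m = 67 24 5f 36 36 ∥ fc 39 9c.
Inner hash: even-index sum = 309 mod 256 = 53; odd-index sum = 498 mod 256 = 242 → 35 f2.
Outer input = (K'⊕opad) ∥ inner = 0d 4e 35 5c 5c ∥ 35 f2.
Outer hash (tag): even-index sum = 400 mod 256 = 144; odd-index sum = 223 mod 256 = 223 → 90 df.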